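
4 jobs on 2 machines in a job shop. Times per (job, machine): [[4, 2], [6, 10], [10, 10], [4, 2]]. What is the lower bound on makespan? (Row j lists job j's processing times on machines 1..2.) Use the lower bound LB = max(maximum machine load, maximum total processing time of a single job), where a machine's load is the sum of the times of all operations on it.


Machine loads:
  Machine 1: 4 + 6 + 10 + 4 = 24
  Machine 2: 2 + 10 + 10 + 2 = 24
Max machine load = 24
Job totals:
  Job 1: 6
  Job 2: 16
  Job 3: 20
  Job 4: 6
Max job total = 20
Lower bound = max(24, 20) = 24

24


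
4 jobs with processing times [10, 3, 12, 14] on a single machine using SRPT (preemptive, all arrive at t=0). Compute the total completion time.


Since all jobs arrive at t=0, SRPT equals SPT ordering.
SPT order: [3, 10, 12, 14]
Completion times:
  Job 1: p=3, C=3
  Job 2: p=10, C=13
  Job 3: p=12, C=25
  Job 4: p=14, C=39
Total completion time = 3 + 13 + 25 + 39 = 80

80


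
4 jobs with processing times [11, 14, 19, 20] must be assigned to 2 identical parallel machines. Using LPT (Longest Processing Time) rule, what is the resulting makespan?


Sort jobs in decreasing order (LPT): [20, 19, 14, 11]
Assign each job to the least loaded machine:
  Machine 1: jobs [20, 11], load = 31
  Machine 2: jobs [19, 14], load = 33
Makespan = max load = 33

33


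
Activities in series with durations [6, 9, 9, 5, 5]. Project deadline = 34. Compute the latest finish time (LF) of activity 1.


LF(activity 1) = deadline - sum of successor durations
Successors: activities 2 through 5 with durations [9, 9, 5, 5]
Sum of successor durations = 28
LF = 34 - 28 = 6

6


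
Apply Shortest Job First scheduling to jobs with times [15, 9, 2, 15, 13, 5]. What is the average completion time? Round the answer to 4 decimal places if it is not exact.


SJF order (ascending): [2, 5, 9, 13, 15, 15]
Completion times:
  Job 1: burst=2, C=2
  Job 2: burst=5, C=7
  Job 3: burst=9, C=16
  Job 4: burst=13, C=29
  Job 5: burst=15, C=44
  Job 6: burst=15, C=59
Average completion = 157/6 = 26.1667

26.1667


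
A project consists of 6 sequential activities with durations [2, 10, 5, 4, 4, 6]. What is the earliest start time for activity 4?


Activity 4 starts after activities 1 through 3 complete.
Predecessor durations: [2, 10, 5]
ES = 2 + 10 + 5 = 17

17


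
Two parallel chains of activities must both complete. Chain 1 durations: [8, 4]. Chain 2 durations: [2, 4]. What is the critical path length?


Path A total = 8 + 4 = 12
Path B total = 2 + 4 = 6
Critical path = longest path = max(12, 6) = 12

12


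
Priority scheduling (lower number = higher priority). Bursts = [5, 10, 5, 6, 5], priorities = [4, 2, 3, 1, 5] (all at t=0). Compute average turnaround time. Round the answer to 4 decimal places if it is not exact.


Sort by priority (ascending = highest first):
Order: [(1, 6), (2, 10), (3, 5), (4, 5), (5, 5)]
Completion times:
  Priority 1, burst=6, C=6
  Priority 2, burst=10, C=16
  Priority 3, burst=5, C=21
  Priority 4, burst=5, C=26
  Priority 5, burst=5, C=31
Average turnaround = 100/5 = 20.0

20.0


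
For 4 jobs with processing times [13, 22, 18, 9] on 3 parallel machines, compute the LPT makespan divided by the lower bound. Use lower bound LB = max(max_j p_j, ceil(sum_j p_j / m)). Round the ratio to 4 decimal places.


LPT order: [22, 18, 13, 9]
Machine loads after assignment: [22, 18, 22]
LPT makespan = 22
Lower bound = max(max_job, ceil(total/3)) = max(22, 21) = 22
Ratio = 22 / 22 = 1.0

1.0


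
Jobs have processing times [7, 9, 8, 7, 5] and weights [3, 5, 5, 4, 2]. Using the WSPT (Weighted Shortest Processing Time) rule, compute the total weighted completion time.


Compute p/w ratios and sort ascending (WSPT): [(8, 5), (7, 4), (9, 5), (7, 3), (5, 2)]
Compute weighted completion times:
  Job (p=8,w=5): C=8, w*C=5*8=40
  Job (p=7,w=4): C=15, w*C=4*15=60
  Job (p=9,w=5): C=24, w*C=5*24=120
  Job (p=7,w=3): C=31, w*C=3*31=93
  Job (p=5,w=2): C=36, w*C=2*36=72
Total weighted completion time = 385

385


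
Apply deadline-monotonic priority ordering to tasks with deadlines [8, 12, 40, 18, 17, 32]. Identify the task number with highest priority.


Sort tasks by relative deadline (ascending):
  Task 1: deadline = 8
  Task 2: deadline = 12
  Task 5: deadline = 17
  Task 4: deadline = 18
  Task 6: deadline = 32
  Task 3: deadline = 40
Priority order (highest first): [1, 2, 5, 4, 6, 3]
Highest priority task = 1

1


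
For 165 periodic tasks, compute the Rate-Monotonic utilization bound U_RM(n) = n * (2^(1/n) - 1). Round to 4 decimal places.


Compute 2^(1/165) = 1.0042097281
Subtract 1: 1.0042097281 - 1 = 0.0042097281
Multiply by n: 165 * 0.0042097281 = 0.6946051365
Round to 4 dp: 0.6946

0.6946


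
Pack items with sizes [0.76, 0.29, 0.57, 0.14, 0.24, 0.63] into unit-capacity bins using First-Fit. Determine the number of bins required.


Place items sequentially using First-Fit:
  Item 0.76 -> new Bin 1
  Item 0.29 -> new Bin 2
  Item 0.57 -> Bin 2 (now 0.86)
  Item 0.14 -> Bin 1 (now 0.9)
  Item 0.24 -> new Bin 3
  Item 0.63 -> Bin 3 (now 0.87)
Total bins used = 3

3


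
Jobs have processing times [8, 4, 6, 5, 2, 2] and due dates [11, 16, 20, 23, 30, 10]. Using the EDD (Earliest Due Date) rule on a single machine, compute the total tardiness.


Sort by due date (EDD order): [(2, 10), (8, 11), (4, 16), (6, 20), (5, 23), (2, 30)]
Compute completion times and tardiness:
  Job 1: p=2, d=10, C=2, tardiness=max(0,2-10)=0
  Job 2: p=8, d=11, C=10, tardiness=max(0,10-11)=0
  Job 3: p=4, d=16, C=14, tardiness=max(0,14-16)=0
  Job 4: p=6, d=20, C=20, tardiness=max(0,20-20)=0
  Job 5: p=5, d=23, C=25, tardiness=max(0,25-23)=2
  Job 6: p=2, d=30, C=27, tardiness=max(0,27-30)=0
Total tardiness = 2

2


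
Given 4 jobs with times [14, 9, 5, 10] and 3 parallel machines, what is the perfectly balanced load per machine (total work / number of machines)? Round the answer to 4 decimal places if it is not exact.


Total processing time = 14 + 9 + 5 + 10 = 38
Number of machines = 3
Ideal balanced load = 38 / 3 = 12.6667

12.6667


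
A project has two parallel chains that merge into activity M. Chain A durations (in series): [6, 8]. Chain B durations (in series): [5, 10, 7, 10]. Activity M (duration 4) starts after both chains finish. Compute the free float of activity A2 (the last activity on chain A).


ES(A2) = sum of predecessors on chain A = 6
EF(A2) = ES + duration = 6 + 8 = 14
Successor of A2 is M. ES(M) = max(sum(A), sum(B)) = max(14, 32) = 32
Free float = ES(successor) - EF(current) = 32 - 14 = 18

18


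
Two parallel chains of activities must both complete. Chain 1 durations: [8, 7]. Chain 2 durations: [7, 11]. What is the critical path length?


Path A total = 8 + 7 = 15
Path B total = 7 + 11 = 18
Critical path = longest path = max(15, 18) = 18

18


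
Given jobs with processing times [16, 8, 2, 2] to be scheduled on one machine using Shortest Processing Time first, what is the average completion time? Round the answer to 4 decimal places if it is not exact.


Sort jobs by processing time (SPT order): [2, 2, 8, 16]
Compute completion times sequentially:
  Job 1: processing = 2, completes at 2
  Job 2: processing = 2, completes at 4
  Job 3: processing = 8, completes at 12
  Job 4: processing = 16, completes at 28
Sum of completion times = 46
Average completion time = 46/4 = 11.5

11.5


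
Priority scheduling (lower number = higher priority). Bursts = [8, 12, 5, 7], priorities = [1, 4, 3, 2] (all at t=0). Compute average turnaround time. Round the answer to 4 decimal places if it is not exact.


Sort by priority (ascending = highest first):
Order: [(1, 8), (2, 7), (3, 5), (4, 12)]
Completion times:
  Priority 1, burst=8, C=8
  Priority 2, burst=7, C=15
  Priority 3, burst=5, C=20
  Priority 4, burst=12, C=32
Average turnaround = 75/4 = 18.75

18.75


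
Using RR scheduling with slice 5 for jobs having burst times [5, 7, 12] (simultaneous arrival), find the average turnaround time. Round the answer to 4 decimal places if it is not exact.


Time quantum = 5
Execution trace:
  J1 runs 5 units, time = 5
  J2 runs 5 units, time = 10
  J3 runs 5 units, time = 15
  J2 runs 2 units, time = 17
  J3 runs 5 units, time = 22
  J3 runs 2 units, time = 24
Finish times: [5, 17, 24]
Average turnaround = 46/3 = 15.3333

15.3333


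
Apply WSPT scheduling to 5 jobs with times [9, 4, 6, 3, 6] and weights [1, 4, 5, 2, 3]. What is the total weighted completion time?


Compute p/w ratios and sort ascending (WSPT): [(4, 4), (6, 5), (3, 2), (6, 3), (9, 1)]
Compute weighted completion times:
  Job (p=4,w=4): C=4, w*C=4*4=16
  Job (p=6,w=5): C=10, w*C=5*10=50
  Job (p=3,w=2): C=13, w*C=2*13=26
  Job (p=6,w=3): C=19, w*C=3*19=57
  Job (p=9,w=1): C=28, w*C=1*28=28
Total weighted completion time = 177

177


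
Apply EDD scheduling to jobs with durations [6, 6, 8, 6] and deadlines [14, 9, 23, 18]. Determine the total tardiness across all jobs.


Sort by due date (EDD order): [(6, 9), (6, 14), (6, 18), (8, 23)]
Compute completion times and tardiness:
  Job 1: p=6, d=9, C=6, tardiness=max(0,6-9)=0
  Job 2: p=6, d=14, C=12, tardiness=max(0,12-14)=0
  Job 3: p=6, d=18, C=18, tardiness=max(0,18-18)=0
  Job 4: p=8, d=23, C=26, tardiness=max(0,26-23)=3
Total tardiness = 3

3


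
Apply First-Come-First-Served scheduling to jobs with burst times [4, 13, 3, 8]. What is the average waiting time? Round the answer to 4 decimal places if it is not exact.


FCFS order (as given): [4, 13, 3, 8]
Waiting times:
  Job 1: wait = 0
  Job 2: wait = 4
  Job 3: wait = 17
  Job 4: wait = 20
Sum of waiting times = 41
Average waiting time = 41/4 = 10.25

10.25


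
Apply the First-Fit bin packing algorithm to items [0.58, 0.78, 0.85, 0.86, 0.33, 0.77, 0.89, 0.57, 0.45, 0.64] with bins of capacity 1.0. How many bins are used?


Place items sequentially using First-Fit:
  Item 0.58 -> new Bin 1
  Item 0.78 -> new Bin 2
  Item 0.85 -> new Bin 3
  Item 0.86 -> new Bin 4
  Item 0.33 -> Bin 1 (now 0.91)
  Item 0.77 -> new Bin 5
  Item 0.89 -> new Bin 6
  Item 0.57 -> new Bin 7
  Item 0.45 -> new Bin 8
  Item 0.64 -> new Bin 9
Total bins used = 9

9


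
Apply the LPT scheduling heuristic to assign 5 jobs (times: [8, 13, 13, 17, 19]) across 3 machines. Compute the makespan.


Sort jobs in decreasing order (LPT): [19, 17, 13, 13, 8]
Assign each job to the least loaded machine:
  Machine 1: jobs [19], load = 19
  Machine 2: jobs [17, 8], load = 25
  Machine 3: jobs [13, 13], load = 26
Makespan = max load = 26

26


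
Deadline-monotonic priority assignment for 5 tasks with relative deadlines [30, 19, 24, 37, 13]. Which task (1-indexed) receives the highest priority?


Sort tasks by relative deadline (ascending):
  Task 5: deadline = 13
  Task 2: deadline = 19
  Task 3: deadline = 24
  Task 1: deadline = 30
  Task 4: deadline = 37
Priority order (highest first): [5, 2, 3, 1, 4]
Highest priority task = 5

5


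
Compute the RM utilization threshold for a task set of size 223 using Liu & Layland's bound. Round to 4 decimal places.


Compute 2^(1/223) = 1.0031131190
Subtract 1: 1.0031131190 - 1 = 0.0031131190
Multiply by n: 223 * 0.0031131190 = 0.6942255370
Round to 4 dp: 0.6942

0.6942


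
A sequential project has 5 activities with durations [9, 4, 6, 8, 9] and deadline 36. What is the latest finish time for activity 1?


LF(activity 1) = deadline - sum of successor durations
Successors: activities 2 through 5 with durations [4, 6, 8, 9]
Sum of successor durations = 27
LF = 36 - 27 = 9

9


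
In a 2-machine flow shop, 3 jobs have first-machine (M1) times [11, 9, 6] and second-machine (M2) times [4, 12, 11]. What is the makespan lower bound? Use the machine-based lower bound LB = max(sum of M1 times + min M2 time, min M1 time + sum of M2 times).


LB1 = sum(M1 times) + min(M2 times) = 26 + 4 = 30
LB2 = min(M1 times) + sum(M2 times) = 6 + 27 = 33
Lower bound = max(LB1, LB2) = max(30, 33) = 33

33


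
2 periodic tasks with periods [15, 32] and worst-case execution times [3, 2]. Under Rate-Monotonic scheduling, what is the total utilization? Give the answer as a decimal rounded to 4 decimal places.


Compute individual utilizations (exact fractions):
  Task 1: C/T = 3/15 = 1/5 (approx. 0.2)
  Task 2: C/T = 2/32 = 1/16 (approx. 0.0625)
Total utilization U = 1/5 + 1/16 = 21/80
Rounded to 4 decimal places: U = 0.2625
RM (Liu & Layland) bound for 2 tasks = 0.828427; compare with U = 21/80 (approx. 0.262500)
U <= bound, so schedulable by RM sufficient condition.

0.2625


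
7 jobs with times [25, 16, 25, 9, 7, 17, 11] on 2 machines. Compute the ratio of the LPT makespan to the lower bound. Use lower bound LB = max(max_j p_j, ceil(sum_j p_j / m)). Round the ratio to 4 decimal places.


LPT order: [25, 25, 17, 16, 11, 9, 7]
Machine loads after assignment: [58, 52]
LPT makespan = 58
Lower bound = max(max_job, ceil(total/2)) = max(25, 55) = 55
Ratio = 58 / 55 = 1.0545

1.0545


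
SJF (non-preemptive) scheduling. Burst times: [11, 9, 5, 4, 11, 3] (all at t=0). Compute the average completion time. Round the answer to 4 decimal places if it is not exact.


SJF order (ascending): [3, 4, 5, 9, 11, 11]
Completion times:
  Job 1: burst=3, C=3
  Job 2: burst=4, C=7
  Job 3: burst=5, C=12
  Job 4: burst=9, C=21
  Job 5: burst=11, C=32
  Job 6: burst=11, C=43
Average completion = 118/6 = 19.6667

19.6667


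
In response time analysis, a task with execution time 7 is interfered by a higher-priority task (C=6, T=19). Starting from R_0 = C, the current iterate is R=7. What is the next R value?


R_next = C + ceil(R_prev / T_hp) * C_hp
ceil(7 / 19) = ceil(0.3684) = 1
Interference = 1 * 6 = 6
R_next = 7 + 6 = 13

13


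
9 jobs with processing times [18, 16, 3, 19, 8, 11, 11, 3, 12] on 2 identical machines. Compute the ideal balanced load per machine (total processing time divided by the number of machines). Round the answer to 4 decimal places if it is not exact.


Total processing time = 18 + 16 + 3 + 19 + 8 + 11 + 11 + 3 + 12 = 101
Number of machines = 2
Ideal balanced load = 101 / 2 = 50.5

50.5


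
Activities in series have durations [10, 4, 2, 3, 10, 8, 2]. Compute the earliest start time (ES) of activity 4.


Activity 4 starts after activities 1 through 3 complete.
Predecessor durations: [10, 4, 2]
ES = 10 + 4 + 2 = 16

16


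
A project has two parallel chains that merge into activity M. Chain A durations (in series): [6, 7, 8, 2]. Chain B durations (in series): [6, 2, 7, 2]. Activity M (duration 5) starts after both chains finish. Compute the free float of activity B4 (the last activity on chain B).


ES(B4) = sum of predecessors on chain B = 15
EF(B4) = ES + duration = 15 + 2 = 17
Successor of B4 is M. ES(M) = max(sum(A), sum(B)) = max(23, 17) = 23
Free float = ES(successor) - EF(current) = 23 - 17 = 6

6


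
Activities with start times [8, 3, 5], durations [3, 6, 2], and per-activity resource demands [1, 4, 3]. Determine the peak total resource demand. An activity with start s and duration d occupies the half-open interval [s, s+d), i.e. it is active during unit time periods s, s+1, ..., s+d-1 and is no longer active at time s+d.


Each activity i is active on [start_i, start_i + duration_i).
Compute total resource usage per time slot:
  t=0: active resources = [], total = 0
  t=1: active resources = [], total = 0
  t=2: active resources = [], total = 0
  t=3: active resources = [4], total = 4
  t=4: active resources = [4], total = 4
  t=5: active resources = [4, 3], total = 7
  t=6: active resources = [4, 3], total = 7
  t=7: active resources = [4], total = 4
  t=8: active resources = [1, 4], total = 5
  t=9: active resources = [1], total = 1
  t=10: active resources = [1], total = 1
Peak resource demand = 7

7


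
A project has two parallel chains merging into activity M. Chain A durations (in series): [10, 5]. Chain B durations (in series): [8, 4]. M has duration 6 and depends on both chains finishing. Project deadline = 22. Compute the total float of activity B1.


Forward pass: ES(B1) = sum of predecessors on chain B = 0
EF = ES + duration = 0 + 8 = 8
Backward pass: LF(M) = deadline = 22; LS(M) = 22 - 6 = 16
LF(B1) = LS(M) - sum(successors on chain B) = 16 - 4 = 12
LS = LF - duration = 12 - 8 = 4
Total float = LS - ES = 4 - 0 = 4

4


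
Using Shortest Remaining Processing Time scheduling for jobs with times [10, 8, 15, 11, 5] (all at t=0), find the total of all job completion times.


Since all jobs arrive at t=0, SRPT equals SPT ordering.
SPT order: [5, 8, 10, 11, 15]
Completion times:
  Job 1: p=5, C=5
  Job 2: p=8, C=13
  Job 3: p=10, C=23
  Job 4: p=11, C=34
  Job 5: p=15, C=49
Total completion time = 5 + 13 + 23 + 34 + 49 = 124

124


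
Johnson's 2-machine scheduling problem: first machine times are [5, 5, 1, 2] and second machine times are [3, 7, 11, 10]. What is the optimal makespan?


Apply Johnson's rule:
  Group 1 (a <= b): [(3, 1, 11), (4, 2, 10), (2, 5, 7)]
  Group 2 (a > b): [(1, 5, 3)]
Optimal job order: [3, 4, 2, 1]
Schedule:
  Job 3: M1 done at 1, M2 done at 12
  Job 4: M1 done at 3, M2 done at 22
  Job 2: M1 done at 8, M2 done at 29
  Job 1: M1 done at 13, M2 done at 32
Makespan = 32

32


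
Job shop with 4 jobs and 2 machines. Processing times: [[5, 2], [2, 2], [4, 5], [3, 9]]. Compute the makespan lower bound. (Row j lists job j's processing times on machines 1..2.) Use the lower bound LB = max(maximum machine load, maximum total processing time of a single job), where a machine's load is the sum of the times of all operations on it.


Machine loads:
  Machine 1: 5 + 2 + 4 + 3 = 14
  Machine 2: 2 + 2 + 5 + 9 = 18
Max machine load = 18
Job totals:
  Job 1: 7
  Job 2: 4
  Job 3: 9
  Job 4: 12
Max job total = 12
Lower bound = max(18, 12) = 18

18


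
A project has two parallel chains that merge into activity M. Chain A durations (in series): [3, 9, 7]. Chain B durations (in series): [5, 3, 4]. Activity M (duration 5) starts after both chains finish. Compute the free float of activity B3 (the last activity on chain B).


ES(B3) = sum of predecessors on chain B = 8
EF(B3) = ES + duration = 8 + 4 = 12
Successor of B3 is M. ES(M) = max(sum(A), sum(B)) = max(19, 12) = 19
Free float = ES(successor) - EF(current) = 19 - 12 = 7

7


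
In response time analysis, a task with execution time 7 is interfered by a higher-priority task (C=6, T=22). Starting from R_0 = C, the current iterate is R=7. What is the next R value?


R_next = C + ceil(R_prev / T_hp) * C_hp
ceil(7 / 22) = ceil(0.3182) = 1
Interference = 1 * 6 = 6
R_next = 7 + 6 = 13

13


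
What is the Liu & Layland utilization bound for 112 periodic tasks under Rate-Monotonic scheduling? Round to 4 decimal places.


Compute 2^(1/112) = 1.0062080044
Subtract 1: 1.0062080044 - 1 = 0.0062080044
Multiply by n: 112 * 0.0062080044 = 0.6952964928
Round to 4 dp: 0.6953

0.6953


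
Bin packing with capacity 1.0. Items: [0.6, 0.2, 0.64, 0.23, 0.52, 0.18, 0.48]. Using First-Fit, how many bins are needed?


Place items sequentially using First-Fit:
  Item 0.6 -> new Bin 1
  Item 0.2 -> Bin 1 (now 0.8)
  Item 0.64 -> new Bin 2
  Item 0.23 -> Bin 2 (now 0.87)
  Item 0.52 -> new Bin 3
  Item 0.18 -> Bin 1 (now 0.98)
  Item 0.48 -> Bin 3 (now 1.0)
Total bins used = 3

3


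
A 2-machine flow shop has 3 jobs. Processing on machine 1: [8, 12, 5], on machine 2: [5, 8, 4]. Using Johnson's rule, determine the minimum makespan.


Apply Johnson's rule:
  Group 1 (a <= b): []
  Group 2 (a > b): [(2, 12, 8), (1, 8, 5), (3, 5, 4)]
Optimal job order: [2, 1, 3]
Schedule:
  Job 2: M1 done at 12, M2 done at 20
  Job 1: M1 done at 20, M2 done at 25
  Job 3: M1 done at 25, M2 done at 29
Makespan = 29

29


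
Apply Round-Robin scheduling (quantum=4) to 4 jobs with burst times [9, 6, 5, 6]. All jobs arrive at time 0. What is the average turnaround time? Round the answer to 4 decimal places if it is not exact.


Time quantum = 4
Execution trace:
  J1 runs 4 units, time = 4
  J2 runs 4 units, time = 8
  J3 runs 4 units, time = 12
  J4 runs 4 units, time = 16
  J1 runs 4 units, time = 20
  J2 runs 2 units, time = 22
  J3 runs 1 units, time = 23
  J4 runs 2 units, time = 25
  J1 runs 1 units, time = 26
Finish times: [26, 22, 23, 25]
Average turnaround = 96/4 = 24.0

24.0


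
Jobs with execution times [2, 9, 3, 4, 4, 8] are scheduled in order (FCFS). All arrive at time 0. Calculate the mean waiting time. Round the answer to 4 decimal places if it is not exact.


FCFS order (as given): [2, 9, 3, 4, 4, 8]
Waiting times:
  Job 1: wait = 0
  Job 2: wait = 2
  Job 3: wait = 11
  Job 4: wait = 14
  Job 5: wait = 18
  Job 6: wait = 22
Sum of waiting times = 67
Average waiting time = 67/6 = 11.1667

11.1667


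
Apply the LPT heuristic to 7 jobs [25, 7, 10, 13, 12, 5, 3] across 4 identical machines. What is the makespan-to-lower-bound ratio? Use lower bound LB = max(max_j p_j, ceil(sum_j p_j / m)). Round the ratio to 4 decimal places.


LPT order: [25, 13, 12, 10, 7, 5, 3]
Machine loads after assignment: [25, 16, 17, 17]
LPT makespan = 25
Lower bound = max(max_job, ceil(total/4)) = max(25, 19) = 25
Ratio = 25 / 25 = 1.0

1.0


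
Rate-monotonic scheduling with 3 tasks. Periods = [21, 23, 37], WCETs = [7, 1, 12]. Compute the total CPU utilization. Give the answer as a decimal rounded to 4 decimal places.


Compute individual utilizations (exact fractions):
  Task 1: C/T = 7/21 = 1/3 (approx. 0.3333)
  Task 2: C/T = 1/23 (approx. 0.0435)
  Task 3: C/T = 12/37 (approx. 0.3243)
Total utilization U = 1/3 + 1/23 + 12/37 = 1790/2553
Rounded to 4 decimal places: U = 0.7011
RM (Liu & Layland) bound for 3 tasks = 0.779763; compare with U = 1790/2553 (approx. 0.701136)
U <= bound, so schedulable by RM sufficient condition.

0.7011


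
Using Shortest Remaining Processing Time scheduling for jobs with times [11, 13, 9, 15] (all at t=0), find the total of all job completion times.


Since all jobs arrive at t=0, SRPT equals SPT ordering.
SPT order: [9, 11, 13, 15]
Completion times:
  Job 1: p=9, C=9
  Job 2: p=11, C=20
  Job 3: p=13, C=33
  Job 4: p=15, C=48
Total completion time = 9 + 20 + 33 + 48 = 110

110


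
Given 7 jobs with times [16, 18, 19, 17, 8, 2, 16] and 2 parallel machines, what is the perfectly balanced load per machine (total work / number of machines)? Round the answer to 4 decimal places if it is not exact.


Total processing time = 16 + 18 + 19 + 17 + 8 + 2 + 16 = 96
Number of machines = 2
Ideal balanced load = 96 / 2 = 48.0

48.0


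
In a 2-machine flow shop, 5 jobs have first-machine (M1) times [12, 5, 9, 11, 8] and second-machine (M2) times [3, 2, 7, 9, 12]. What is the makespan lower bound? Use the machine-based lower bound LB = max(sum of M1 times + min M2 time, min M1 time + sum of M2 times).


LB1 = sum(M1 times) + min(M2 times) = 45 + 2 = 47
LB2 = min(M1 times) + sum(M2 times) = 5 + 33 = 38
Lower bound = max(LB1, LB2) = max(47, 38) = 47

47


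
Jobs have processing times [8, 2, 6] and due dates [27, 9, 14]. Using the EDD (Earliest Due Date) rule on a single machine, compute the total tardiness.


Sort by due date (EDD order): [(2, 9), (6, 14), (8, 27)]
Compute completion times and tardiness:
  Job 1: p=2, d=9, C=2, tardiness=max(0,2-9)=0
  Job 2: p=6, d=14, C=8, tardiness=max(0,8-14)=0
  Job 3: p=8, d=27, C=16, tardiness=max(0,16-27)=0
Total tardiness = 0

0


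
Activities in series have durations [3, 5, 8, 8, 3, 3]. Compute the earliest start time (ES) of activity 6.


Activity 6 starts after activities 1 through 5 complete.
Predecessor durations: [3, 5, 8, 8, 3]
ES = 3 + 5 + 8 + 8 + 3 = 27

27


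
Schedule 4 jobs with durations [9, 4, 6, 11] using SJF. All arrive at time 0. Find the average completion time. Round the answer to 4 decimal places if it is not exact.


SJF order (ascending): [4, 6, 9, 11]
Completion times:
  Job 1: burst=4, C=4
  Job 2: burst=6, C=10
  Job 3: burst=9, C=19
  Job 4: burst=11, C=30
Average completion = 63/4 = 15.75

15.75


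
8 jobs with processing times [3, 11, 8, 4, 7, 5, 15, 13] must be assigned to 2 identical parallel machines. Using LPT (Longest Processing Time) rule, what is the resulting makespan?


Sort jobs in decreasing order (LPT): [15, 13, 11, 8, 7, 5, 4, 3]
Assign each job to the least loaded machine:
  Machine 1: jobs [15, 8, 7, 3], load = 33
  Machine 2: jobs [13, 11, 5, 4], load = 33
Makespan = max load = 33

33


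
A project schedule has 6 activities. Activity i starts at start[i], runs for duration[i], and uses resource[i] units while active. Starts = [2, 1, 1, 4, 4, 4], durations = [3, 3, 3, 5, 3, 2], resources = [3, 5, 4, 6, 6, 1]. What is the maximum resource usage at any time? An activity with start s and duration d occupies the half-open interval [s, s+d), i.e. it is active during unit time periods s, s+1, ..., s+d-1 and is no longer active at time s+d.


Each activity i is active on [start_i, start_i + duration_i).
Compute total resource usage per time slot:
  t=0: active resources = [], total = 0
  t=1: active resources = [5, 4], total = 9
  t=2: active resources = [3, 5, 4], total = 12
  t=3: active resources = [3, 5, 4], total = 12
  t=4: active resources = [3, 6, 6, 1], total = 16
  t=5: active resources = [6, 6, 1], total = 13
  t=6: active resources = [6, 6], total = 12
  t=7: active resources = [6], total = 6
  t=8: active resources = [6], total = 6
Peak resource demand = 16

16


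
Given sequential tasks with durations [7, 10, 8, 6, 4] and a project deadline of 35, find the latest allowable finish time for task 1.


LF(activity 1) = deadline - sum of successor durations
Successors: activities 2 through 5 with durations [10, 8, 6, 4]
Sum of successor durations = 28
LF = 35 - 28 = 7

7


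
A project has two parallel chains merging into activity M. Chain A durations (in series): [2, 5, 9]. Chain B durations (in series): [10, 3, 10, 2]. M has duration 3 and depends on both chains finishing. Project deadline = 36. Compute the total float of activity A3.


Forward pass: ES(A3) = sum of predecessors on chain A = 7
EF = ES + duration = 7 + 9 = 16
Backward pass: LF(M) = deadline = 36; LS(M) = 36 - 3 = 33
LF(A3) = LS(M) - sum(successors on chain A) = 33 - 0 = 33
LS = LF - duration = 33 - 9 = 24
Total float = LS - ES = 24 - 7 = 17

17


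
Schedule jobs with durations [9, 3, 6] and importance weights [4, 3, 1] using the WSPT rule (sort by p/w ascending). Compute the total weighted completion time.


Compute p/w ratios and sort ascending (WSPT): [(3, 3), (9, 4), (6, 1)]
Compute weighted completion times:
  Job (p=3,w=3): C=3, w*C=3*3=9
  Job (p=9,w=4): C=12, w*C=4*12=48
  Job (p=6,w=1): C=18, w*C=1*18=18
Total weighted completion time = 75

75


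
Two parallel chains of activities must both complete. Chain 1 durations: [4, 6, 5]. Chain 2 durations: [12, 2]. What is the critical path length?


Path A total = 4 + 6 + 5 = 15
Path B total = 12 + 2 = 14
Critical path = longest path = max(15, 14) = 15

15


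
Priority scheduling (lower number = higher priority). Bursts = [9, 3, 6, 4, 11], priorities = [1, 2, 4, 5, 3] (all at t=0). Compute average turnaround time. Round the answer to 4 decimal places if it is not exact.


Sort by priority (ascending = highest first):
Order: [(1, 9), (2, 3), (3, 11), (4, 6), (5, 4)]
Completion times:
  Priority 1, burst=9, C=9
  Priority 2, burst=3, C=12
  Priority 3, burst=11, C=23
  Priority 4, burst=6, C=29
  Priority 5, burst=4, C=33
Average turnaround = 106/5 = 21.2

21.2


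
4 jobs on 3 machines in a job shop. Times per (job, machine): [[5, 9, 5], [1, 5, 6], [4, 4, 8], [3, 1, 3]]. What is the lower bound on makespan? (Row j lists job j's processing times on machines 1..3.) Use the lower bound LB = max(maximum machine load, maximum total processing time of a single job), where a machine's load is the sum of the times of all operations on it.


Machine loads:
  Machine 1: 5 + 1 + 4 + 3 = 13
  Machine 2: 9 + 5 + 4 + 1 = 19
  Machine 3: 5 + 6 + 8 + 3 = 22
Max machine load = 22
Job totals:
  Job 1: 19
  Job 2: 12
  Job 3: 16
  Job 4: 7
Max job total = 19
Lower bound = max(22, 19) = 22

22


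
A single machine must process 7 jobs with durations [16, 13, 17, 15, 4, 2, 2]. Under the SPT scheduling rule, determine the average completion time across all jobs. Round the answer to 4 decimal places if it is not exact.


Sort jobs by processing time (SPT order): [2, 2, 4, 13, 15, 16, 17]
Compute completion times sequentially:
  Job 1: processing = 2, completes at 2
  Job 2: processing = 2, completes at 4
  Job 3: processing = 4, completes at 8
  Job 4: processing = 13, completes at 21
  Job 5: processing = 15, completes at 36
  Job 6: processing = 16, completes at 52
  Job 7: processing = 17, completes at 69
Sum of completion times = 192
Average completion time = 192/7 = 27.4286

27.4286


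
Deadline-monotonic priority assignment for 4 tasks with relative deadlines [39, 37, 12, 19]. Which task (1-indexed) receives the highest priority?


Sort tasks by relative deadline (ascending):
  Task 3: deadline = 12
  Task 4: deadline = 19
  Task 2: deadline = 37
  Task 1: deadline = 39
Priority order (highest first): [3, 4, 2, 1]
Highest priority task = 3

3


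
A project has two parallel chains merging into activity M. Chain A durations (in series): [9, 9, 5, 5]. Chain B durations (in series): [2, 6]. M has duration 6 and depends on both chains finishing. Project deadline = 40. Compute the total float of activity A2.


Forward pass: ES(A2) = sum of predecessors on chain A = 9
EF = ES + duration = 9 + 9 = 18
Backward pass: LF(M) = deadline = 40; LS(M) = 40 - 6 = 34
LF(A2) = LS(M) - sum(successors on chain A) = 34 - 10 = 24
LS = LF - duration = 24 - 9 = 15
Total float = LS - ES = 15 - 9 = 6

6


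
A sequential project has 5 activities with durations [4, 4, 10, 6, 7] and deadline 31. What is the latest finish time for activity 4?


LF(activity 4) = deadline - sum of successor durations
Successors: activities 5 through 5 with durations [7]
Sum of successor durations = 7
LF = 31 - 7 = 24

24


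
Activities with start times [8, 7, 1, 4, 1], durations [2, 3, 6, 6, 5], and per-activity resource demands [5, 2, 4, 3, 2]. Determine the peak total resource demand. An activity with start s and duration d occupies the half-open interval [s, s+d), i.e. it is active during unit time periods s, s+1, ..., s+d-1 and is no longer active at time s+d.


Each activity i is active on [start_i, start_i + duration_i).
Compute total resource usage per time slot:
  t=0: active resources = [], total = 0
  t=1: active resources = [4, 2], total = 6
  t=2: active resources = [4, 2], total = 6
  t=3: active resources = [4, 2], total = 6
  t=4: active resources = [4, 3, 2], total = 9
  t=5: active resources = [4, 3, 2], total = 9
  t=6: active resources = [4, 3], total = 7
  t=7: active resources = [2, 3], total = 5
  t=8: active resources = [5, 2, 3], total = 10
  t=9: active resources = [5, 2, 3], total = 10
Peak resource demand = 10

10


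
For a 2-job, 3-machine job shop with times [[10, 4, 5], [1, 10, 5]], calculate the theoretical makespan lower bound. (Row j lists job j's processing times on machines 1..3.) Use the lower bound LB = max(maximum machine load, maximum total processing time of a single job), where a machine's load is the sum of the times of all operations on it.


Machine loads:
  Machine 1: 10 + 1 = 11
  Machine 2: 4 + 10 = 14
  Machine 3: 5 + 5 = 10
Max machine load = 14
Job totals:
  Job 1: 19
  Job 2: 16
Max job total = 19
Lower bound = max(14, 19) = 19

19


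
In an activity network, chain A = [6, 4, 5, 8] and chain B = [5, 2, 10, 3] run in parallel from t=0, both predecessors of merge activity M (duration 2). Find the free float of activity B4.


ES(B4) = sum of predecessors on chain B = 17
EF(B4) = ES + duration = 17 + 3 = 20
Successor of B4 is M. ES(M) = max(sum(A), sum(B)) = max(23, 20) = 23
Free float = ES(successor) - EF(current) = 23 - 20 = 3

3


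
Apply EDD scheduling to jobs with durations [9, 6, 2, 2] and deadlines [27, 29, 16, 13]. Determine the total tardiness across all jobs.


Sort by due date (EDD order): [(2, 13), (2, 16), (9, 27), (6, 29)]
Compute completion times and tardiness:
  Job 1: p=2, d=13, C=2, tardiness=max(0,2-13)=0
  Job 2: p=2, d=16, C=4, tardiness=max(0,4-16)=0
  Job 3: p=9, d=27, C=13, tardiness=max(0,13-27)=0
  Job 4: p=6, d=29, C=19, tardiness=max(0,19-29)=0
Total tardiness = 0

0


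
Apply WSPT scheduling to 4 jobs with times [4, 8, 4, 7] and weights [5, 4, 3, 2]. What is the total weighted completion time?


Compute p/w ratios and sort ascending (WSPT): [(4, 5), (4, 3), (8, 4), (7, 2)]
Compute weighted completion times:
  Job (p=4,w=5): C=4, w*C=5*4=20
  Job (p=4,w=3): C=8, w*C=3*8=24
  Job (p=8,w=4): C=16, w*C=4*16=64
  Job (p=7,w=2): C=23, w*C=2*23=46
Total weighted completion time = 154

154


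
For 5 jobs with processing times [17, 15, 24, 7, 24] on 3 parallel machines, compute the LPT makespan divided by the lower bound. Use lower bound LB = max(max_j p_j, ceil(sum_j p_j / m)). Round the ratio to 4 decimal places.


LPT order: [24, 24, 17, 15, 7]
Machine loads after assignment: [31, 24, 32]
LPT makespan = 32
Lower bound = max(max_job, ceil(total/3)) = max(24, 29) = 29
Ratio = 32 / 29 = 1.1034

1.1034


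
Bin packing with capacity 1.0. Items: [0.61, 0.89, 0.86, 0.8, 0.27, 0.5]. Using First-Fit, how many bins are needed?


Place items sequentially using First-Fit:
  Item 0.61 -> new Bin 1
  Item 0.89 -> new Bin 2
  Item 0.86 -> new Bin 3
  Item 0.8 -> new Bin 4
  Item 0.27 -> Bin 1 (now 0.88)
  Item 0.5 -> new Bin 5
Total bins used = 5

5


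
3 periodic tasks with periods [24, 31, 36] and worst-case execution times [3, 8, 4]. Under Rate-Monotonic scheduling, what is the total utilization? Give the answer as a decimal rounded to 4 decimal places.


Compute individual utilizations (exact fractions):
  Task 1: C/T = 3/24 = 1/8 (approx. 0.125)
  Task 2: C/T = 8/31 (approx. 0.2581)
  Task 3: C/T = 4/36 = 1/9 (approx. 0.1111)
Total utilization U = 1/8 + 8/31 + 1/9 = 1103/2232
Rounded to 4 decimal places: U = 0.4942
RM (Liu & Layland) bound for 3 tasks = 0.779763; compare with U = 1103/2232 (approx. 0.494176)
U <= bound, so schedulable by RM sufficient condition.

0.4942


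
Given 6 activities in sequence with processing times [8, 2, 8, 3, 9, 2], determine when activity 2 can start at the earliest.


Activity 2 starts after activities 1 through 1 complete.
Predecessor durations: [8]
ES = 8 = 8

8


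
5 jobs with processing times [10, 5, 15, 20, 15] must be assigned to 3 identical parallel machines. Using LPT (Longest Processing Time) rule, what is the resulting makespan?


Sort jobs in decreasing order (LPT): [20, 15, 15, 10, 5]
Assign each job to the least loaded machine:
  Machine 1: jobs [20], load = 20
  Machine 2: jobs [15, 10], load = 25
  Machine 3: jobs [15, 5], load = 20
Makespan = max load = 25

25


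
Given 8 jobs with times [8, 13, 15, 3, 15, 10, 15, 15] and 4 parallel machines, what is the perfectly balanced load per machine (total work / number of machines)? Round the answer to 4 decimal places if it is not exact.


Total processing time = 8 + 13 + 15 + 3 + 15 + 10 + 15 + 15 = 94
Number of machines = 4
Ideal balanced load = 94 / 4 = 23.5

23.5


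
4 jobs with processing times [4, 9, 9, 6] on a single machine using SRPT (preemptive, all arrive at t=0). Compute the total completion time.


Since all jobs arrive at t=0, SRPT equals SPT ordering.
SPT order: [4, 6, 9, 9]
Completion times:
  Job 1: p=4, C=4
  Job 2: p=6, C=10
  Job 3: p=9, C=19
  Job 4: p=9, C=28
Total completion time = 4 + 10 + 19 + 28 = 61

61


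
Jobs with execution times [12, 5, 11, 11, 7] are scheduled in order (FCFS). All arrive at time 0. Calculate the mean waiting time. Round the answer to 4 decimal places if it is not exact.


FCFS order (as given): [12, 5, 11, 11, 7]
Waiting times:
  Job 1: wait = 0
  Job 2: wait = 12
  Job 3: wait = 17
  Job 4: wait = 28
  Job 5: wait = 39
Sum of waiting times = 96
Average waiting time = 96/5 = 19.2

19.2


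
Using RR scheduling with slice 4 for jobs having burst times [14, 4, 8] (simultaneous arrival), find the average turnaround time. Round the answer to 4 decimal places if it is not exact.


Time quantum = 4
Execution trace:
  J1 runs 4 units, time = 4
  J2 runs 4 units, time = 8
  J3 runs 4 units, time = 12
  J1 runs 4 units, time = 16
  J3 runs 4 units, time = 20
  J1 runs 4 units, time = 24
  J1 runs 2 units, time = 26
Finish times: [26, 8, 20]
Average turnaround = 54/3 = 18.0

18.0


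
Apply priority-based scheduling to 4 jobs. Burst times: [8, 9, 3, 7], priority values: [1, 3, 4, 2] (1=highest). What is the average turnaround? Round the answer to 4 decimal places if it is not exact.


Sort by priority (ascending = highest first):
Order: [(1, 8), (2, 7), (3, 9), (4, 3)]
Completion times:
  Priority 1, burst=8, C=8
  Priority 2, burst=7, C=15
  Priority 3, burst=9, C=24
  Priority 4, burst=3, C=27
Average turnaround = 74/4 = 18.5

18.5


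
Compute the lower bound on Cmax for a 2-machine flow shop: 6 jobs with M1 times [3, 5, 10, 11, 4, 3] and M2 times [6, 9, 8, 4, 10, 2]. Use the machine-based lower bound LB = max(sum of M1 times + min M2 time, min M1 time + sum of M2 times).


LB1 = sum(M1 times) + min(M2 times) = 36 + 2 = 38
LB2 = min(M1 times) + sum(M2 times) = 3 + 39 = 42
Lower bound = max(LB1, LB2) = max(38, 42) = 42

42


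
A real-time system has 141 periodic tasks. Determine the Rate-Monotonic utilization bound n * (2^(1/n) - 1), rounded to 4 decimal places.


Compute 2^(1/141) = 1.0049280405
Subtract 1: 1.0049280405 - 1 = 0.0049280405
Multiply by n: 141 * 0.0049280405 = 0.6948537105
Round to 4 dp: 0.6949

0.6949


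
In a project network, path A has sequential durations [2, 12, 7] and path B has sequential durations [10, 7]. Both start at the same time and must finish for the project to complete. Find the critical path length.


Path A total = 2 + 12 + 7 = 21
Path B total = 10 + 7 = 17
Critical path = longest path = max(21, 17) = 21

21


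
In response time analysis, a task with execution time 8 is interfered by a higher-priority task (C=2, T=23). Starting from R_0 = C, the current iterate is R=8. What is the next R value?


R_next = C + ceil(R_prev / T_hp) * C_hp
ceil(8 / 23) = ceil(0.3478) = 1
Interference = 1 * 2 = 2
R_next = 8 + 2 = 10

10


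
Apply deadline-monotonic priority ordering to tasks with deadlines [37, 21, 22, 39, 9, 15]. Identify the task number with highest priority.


Sort tasks by relative deadline (ascending):
  Task 5: deadline = 9
  Task 6: deadline = 15
  Task 2: deadline = 21
  Task 3: deadline = 22
  Task 1: deadline = 37
  Task 4: deadline = 39
Priority order (highest first): [5, 6, 2, 3, 1, 4]
Highest priority task = 5

5


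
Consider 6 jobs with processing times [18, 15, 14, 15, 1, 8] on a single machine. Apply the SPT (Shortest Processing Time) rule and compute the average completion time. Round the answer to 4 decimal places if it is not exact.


Sort jobs by processing time (SPT order): [1, 8, 14, 15, 15, 18]
Compute completion times sequentially:
  Job 1: processing = 1, completes at 1
  Job 2: processing = 8, completes at 9
  Job 3: processing = 14, completes at 23
  Job 4: processing = 15, completes at 38
  Job 5: processing = 15, completes at 53
  Job 6: processing = 18, completes at 71
Sum of completion times = 195
Average completion time = 195/6 = 32.5

32.5


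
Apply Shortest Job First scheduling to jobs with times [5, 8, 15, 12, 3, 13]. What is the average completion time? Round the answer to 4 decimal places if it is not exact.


SJF order (ascending): [3, 5, 8, 12, 13, 15]
Completion times:
  Job 1: burst=3, C=3
  Job 2: burst=5, C=8
  Job 3: burst=8, C=16
  Job 4: burst=12, C=28
  Job 5: burst=13, C=41
  Job 6: burst=15, C=56
Average completion = 152/6 = 25.3333

25.3333


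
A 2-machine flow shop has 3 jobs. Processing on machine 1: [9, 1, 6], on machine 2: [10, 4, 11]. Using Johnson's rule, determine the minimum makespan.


Apply Johnson's rule:
  Group 1 (a <= b): [(2, 1, 4), (3, 6, 11), (1, 9, 10)]
  Group 2 (a > b): []
Optimal job order: [2, 3, 1]
Schedule:
  Job 2: M1 done at 1, M2 done at 5
  Job 3: M1 done at 7, M2 done at 18
  Job 1: M1 done at 16, M2 done at 28
Makespan = 28

28
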